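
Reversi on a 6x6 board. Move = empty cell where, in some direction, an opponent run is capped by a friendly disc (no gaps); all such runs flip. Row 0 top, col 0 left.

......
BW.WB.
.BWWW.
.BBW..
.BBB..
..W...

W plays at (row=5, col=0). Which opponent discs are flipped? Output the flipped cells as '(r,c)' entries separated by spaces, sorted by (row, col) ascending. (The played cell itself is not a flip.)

Answer: (3,2) (4,1)

Derivation:
Dir NW: edge -> no flip
Dir N: first cell '.' (not opp) -> no flip
Dir NE: opp run (4,1) (3,2) capped by W -> flip
Dir W: edge -> no flip
Dir E: first cell '.' (not opp) -> no flip
Dir SW: edge -> no flip
Dir S: edge -> no flip
Dir SE: edge -> no flip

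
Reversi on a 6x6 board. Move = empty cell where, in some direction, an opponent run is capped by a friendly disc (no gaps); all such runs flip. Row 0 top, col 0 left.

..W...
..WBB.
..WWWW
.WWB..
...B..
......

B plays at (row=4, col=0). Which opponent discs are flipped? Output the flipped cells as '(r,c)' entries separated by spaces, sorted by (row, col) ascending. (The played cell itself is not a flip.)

Dir NW: edge -> no flip
Dir N: first cell '.' (not opp) -> no flip
Dir NE: opp run (3,1) (2,2) capped by B -> flip
Dir W: edge -> no flip
Dir E: first cell '.' (not opp) -> no flip
Dir SW: edge -> no flip
Dir S: first cell '.' (not opp) -> no flip
Dir SE: first cell '.' (not opp) -> no flip

Answer: (2,2) (3,1)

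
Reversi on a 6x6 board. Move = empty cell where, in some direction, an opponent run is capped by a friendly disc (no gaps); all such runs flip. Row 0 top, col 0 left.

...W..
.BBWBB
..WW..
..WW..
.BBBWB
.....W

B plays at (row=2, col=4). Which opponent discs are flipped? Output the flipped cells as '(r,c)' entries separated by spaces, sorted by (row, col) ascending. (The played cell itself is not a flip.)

Dir NW: opp run (1,3), next='.' -> no flip
Dir N: first cell 'B' (not opp) -> no flip
Dir NE: first cell 'B' (not opp) -> no flip
Dir W: opp run (2,3) (2,2), next='.' -> no flip
Dir E: first cell '.' (not opp) -> no flip
Dir SW: opp run (3,3) capped by B -> flip
Dir S: first cell '.' (not opp) -> no flip
Dir SE: first cell '.' (not opp) -> no flip

Answer: (3,3)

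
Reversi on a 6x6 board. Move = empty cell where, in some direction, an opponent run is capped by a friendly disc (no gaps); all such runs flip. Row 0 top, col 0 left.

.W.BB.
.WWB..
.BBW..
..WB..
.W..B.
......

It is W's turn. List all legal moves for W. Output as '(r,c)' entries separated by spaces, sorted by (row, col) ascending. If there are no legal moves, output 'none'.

Answer: (1,0) (1,4) (2,0) (3,0) (3,1) (3,4) (4,3) (5,5)

Derivation:
(0,2): no bracket -> illegal
(0,5): no bracket -> illegal
(1,0): flips 1 -> legal
(1,4): flips 1 -> legal
(1,5): no bracket -> illegal
(2,0): flips 2 -> legal
(2,4): no bracket -> illegal
(3,0): flips 1 -> legal
(3,1): flips 1 -> legal
(3,4): flips 1 -> legal
(3,5): no bracket -> illegal
(4,2): no bracket -> illegal
(4,3): flips 1 -> legal
(4,5): no bracket -> illegal
(5,3): no bracket -> illegal
(5,4): no bracket -> illegal
(5,5): flips 3 -> legal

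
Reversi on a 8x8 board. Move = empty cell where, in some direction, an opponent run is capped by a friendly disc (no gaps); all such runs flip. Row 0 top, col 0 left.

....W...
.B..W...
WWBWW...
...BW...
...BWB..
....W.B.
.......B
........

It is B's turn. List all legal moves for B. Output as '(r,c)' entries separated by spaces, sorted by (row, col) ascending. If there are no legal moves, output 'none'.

Answer: (1,2) (1,3) (1,5) (2,5) (3,1) (3,5) (5,5) (6,3) (6,5)

Derivation:
(0,3): no bracket -> illegal
(0,5): no bracket -> illegal
(1,0): no bracket -> illegal
(1,2): flips 2 -> legal
(1,3): flips 1 -> legal
(1,5): flips 1 -> legal
(2,5): flips 3 -> legal
(3,0): no bracket -> illegal
(3,1): flips 1 -> legal
(3,2): no bracket -> illegal
(3,5): flips 1 -> legal
(5,3): no bracket -> illegal
(5,5): flips 1 -> legal
(6,3): flips 1 -> legal
(6,4): no bracket -> illegal
(6,5): flips 1 -> legal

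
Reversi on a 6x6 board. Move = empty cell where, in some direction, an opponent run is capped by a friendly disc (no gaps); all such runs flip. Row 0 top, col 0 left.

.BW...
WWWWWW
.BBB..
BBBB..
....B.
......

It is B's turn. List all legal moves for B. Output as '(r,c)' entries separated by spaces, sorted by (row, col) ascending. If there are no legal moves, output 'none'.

Answer: (0,0) (0,3) (0,4) (0,5)

Derivation:
(0,0): flips 1 -> legal
(0,3): flips 3 -> legal
(0,4): flips 1 -> legal
(0,5): flips 1 -> legal
(2,0): no bracket -> illegal
(2,4): no bracket -> illegal
(2,5): no bracket -> illegal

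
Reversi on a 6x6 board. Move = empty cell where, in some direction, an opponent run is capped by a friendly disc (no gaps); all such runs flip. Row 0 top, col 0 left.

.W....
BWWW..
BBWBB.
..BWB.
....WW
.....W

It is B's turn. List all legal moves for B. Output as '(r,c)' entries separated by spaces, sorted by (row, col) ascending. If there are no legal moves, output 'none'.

Answer: (0,2) (0,3) (1,4) (4,2) (4,3) (5,4)

Derivation:
(0,0): no bracket -> illegal
(0,2): flips 4 -> legal
(0,3): flips 2 -> legal
(0,4): no bracket -> illegal
(1,4): flips 3 -> legal
(3,1): no bracket -> illegal
(3,5): no bracket -> illegal
(4,2): flips 1 -> legal
(4,3): flips 1 -> legal
(5,3): no bracket -> illegal
(5,4): flips 1 -> legal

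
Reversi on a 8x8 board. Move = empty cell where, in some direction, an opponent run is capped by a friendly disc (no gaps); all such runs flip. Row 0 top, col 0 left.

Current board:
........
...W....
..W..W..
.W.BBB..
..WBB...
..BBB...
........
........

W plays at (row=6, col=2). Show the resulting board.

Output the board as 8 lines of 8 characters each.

Place W at (6,2); scan 8 dirs for brackets.
Dir NW: first cell '.' (not opp) -> no flip
Dir N: opp run (5,2) capped by W -> flip
Dir NE: opp run (5,3) (4,4) (3,5), next='.' -> no flip
Dir W: first cell '.' (not opp) -> no flip
Dir E: first cell '.' (not opp) -> no flip
Dir SW: first cell '.' (not opp) -> no flip
Dir S: first cell '.' (not opp) -> no flip
Dir SE: first cell '.' (not opp) -> no flip
All flips: (5,2)

Answer: ........
...W....
..W..W..
.W.BBB..
..WBB...
..WBB...
..W.....
........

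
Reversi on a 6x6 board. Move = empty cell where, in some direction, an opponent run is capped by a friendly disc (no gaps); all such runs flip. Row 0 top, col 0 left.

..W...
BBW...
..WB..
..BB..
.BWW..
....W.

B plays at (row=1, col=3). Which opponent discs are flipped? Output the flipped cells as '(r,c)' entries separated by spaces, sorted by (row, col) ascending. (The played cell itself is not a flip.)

Dir NW: opp run (0,2), next=edge -> no flip
Dir N: first cell '.' (not opp) -> no flip
Dir NE: first cell '.' (not opp) -> no flip
Dir W: opp run (1,2) capped by B -> flip
Dir E: first cell '.' (not opp) -> no flip
Dir SW: opp run (2,2), next='.' -> no flip
Dir S: first cell 'B' (not opp) -> no flip
Dir SE: first cell '.' (not opp) -> no flip

Answer: (1,2)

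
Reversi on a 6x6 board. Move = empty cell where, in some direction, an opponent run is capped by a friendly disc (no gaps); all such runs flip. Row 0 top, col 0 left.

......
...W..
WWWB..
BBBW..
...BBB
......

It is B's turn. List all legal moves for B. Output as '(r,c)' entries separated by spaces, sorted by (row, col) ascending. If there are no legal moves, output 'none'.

(0,2): no bracket -> illegal
(0,3): flips 1 -> legal
(0,4): flips 2 -> legal
(1,0): flips 2 -> legal
(1,1): flips 3 -> legal
(1,2): flips 2 -> legal
(1,4): no bracket -> illegal
(2,4): no bracket -> illegal
(3,4): flips 1 -> legal
(4,2): no bracket -> illegal

Answer: (0,3) (0,4) (1,0) (1,1) (1,2) (3,4)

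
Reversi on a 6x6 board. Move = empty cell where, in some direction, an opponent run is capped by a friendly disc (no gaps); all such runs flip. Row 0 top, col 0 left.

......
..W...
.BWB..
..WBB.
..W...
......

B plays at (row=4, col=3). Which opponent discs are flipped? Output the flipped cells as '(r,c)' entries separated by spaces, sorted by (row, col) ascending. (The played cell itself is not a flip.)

Dir NW: opp run (3,2) capped by B -> flip
Dir N: first cell 'B' (not opp) -> no flip
Dir NE: first cell 'B' (not opp) -> no flip
Dir W: opp run (4,2), next='.' -> no flip
Dir E: first cell '.' (not opp) -> no flip
Dir SW: first cell '.' (not opp) -> no flip
Dir S: first cell '.' (not opp) -> no flip
Dir SE: first cell '.' (not opp) -> no flip

Answer: (3,2)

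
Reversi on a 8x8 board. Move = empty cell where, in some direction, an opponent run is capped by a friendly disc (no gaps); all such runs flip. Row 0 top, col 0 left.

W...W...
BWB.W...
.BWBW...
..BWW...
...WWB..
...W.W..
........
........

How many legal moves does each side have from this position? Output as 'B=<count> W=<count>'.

-- B to move --
(0,1): flips 1 -> legal
(0,2): no bracket -> illegal
(0,3): no bracket -> illegal
(0,5): flips 1 -> legal
(1,3): no bracket -> illegal
(1,5): no bracket -> illegal
(2,0): no bracket -> illegal
(2,5): flips 1 -> legal
(3,1): no bracket -> illegal
(3,5): flips 2 -> legal
(4,2): flips 2 -> legal
(4,6): no bracket -> illegal
(5,2): no bracket -> illegal
(5,4): flips 1 -> legal
(5,6): no bracket -> illegal
(6,2): no bracket -> illegal
(6,3): flips 3 -> legal
(6,4): no bracket -> illegal
(6,5): flips 1 -> legal
(6,6): no bracket -> illegal
B mobility = 8
-- W to move --
(0,1): flips 2 -> legal
(0,2): flips 1 -> legal
(0,3): no bracket -> illegal
(1,3): flips 2 -> legal
(2,0): flips 2 -> legal
(3,0): no bracket -> illegal
(3,1): flips 2 -> legal
(3,5): flips 1 -> legal
(3,6): no bracket -> illegal
(4,1): flips 2 -> legal
(4,2): flips 1 -> legal
(4,6): flips 1 -> legal
(5,4): no bracket -> illegal
(5,6): flips 1 -> legal
W mobility = 10

Answer: B=8 W=10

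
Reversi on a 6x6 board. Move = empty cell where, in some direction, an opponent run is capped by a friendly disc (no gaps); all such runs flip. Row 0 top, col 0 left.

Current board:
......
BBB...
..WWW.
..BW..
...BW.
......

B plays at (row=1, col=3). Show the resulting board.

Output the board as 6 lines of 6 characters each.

Answer: ......
BBBB..
..WBW.
..BB..
...BW.
......

Derivation:
Place B at (1,3); scan 8 dirs for brackets.
Dir NW: first cell '.' (not opp) -> no flip
Dir N: first cell '.' (not opp) -> no flip
Dir NE: first cell '.' (not opp) -> no flip
Dir W: first cell 'B' (not opp) -> no flip
Dir E: first cell '.' (not opp) -> no flip
Dir SW: opp run (2,2), next='.' -> no flip
Dir S: opp run (2,3) (3,3) capped by B -> flip
Dir SE: opp run (2,4), next='.' -> no flip
All flips: (2,3) (3,3)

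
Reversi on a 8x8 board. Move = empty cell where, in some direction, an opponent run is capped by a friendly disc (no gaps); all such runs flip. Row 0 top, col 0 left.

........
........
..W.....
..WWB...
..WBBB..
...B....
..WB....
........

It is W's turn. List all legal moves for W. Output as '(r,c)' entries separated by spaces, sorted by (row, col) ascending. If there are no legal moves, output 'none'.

Answer: (3,5) (4,6) (5,4) (5,5) (6,4) (7,3)

Derivation:
(2,3): no bracket -> illegal
(2,4): no bracket -> illegal
(2,5): no bracket -> illegal
(3,5): flips 3 -> legal
(3,6): no bracket -> illegal
(4,6): flips 3 -> legal
(5,2): no bracket -> illegal
(5,4): flips 1 -> legal
(5,5): flips 1 -> legal
(5,6): no bracket -> illegal
(6,4): flips 2 -> legal
(7,2): no bracket -> illegal
(7,3): flips 3 -> legal
(7,4): no bracket -> illegal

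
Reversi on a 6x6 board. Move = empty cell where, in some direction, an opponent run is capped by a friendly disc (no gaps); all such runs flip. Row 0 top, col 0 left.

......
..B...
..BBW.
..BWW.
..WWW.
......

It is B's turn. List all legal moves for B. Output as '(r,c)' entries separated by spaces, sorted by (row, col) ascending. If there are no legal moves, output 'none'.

Answer: (2,5) (3,5) (4,5) (5,2) (5,3) (5,4) (5,5)

Derivation:
(1,3): no bracket -> illegal
(1,4): no bracket -> illegal
(1,5): no bracket -> illegal
(2,5): flips 1 -> legal
(3,1): no bracket -> illegal
(3,5): flips 2 -> legal
(4,1): no bracket -> illegal
(4,5): flips 1 -> legal
(5,1): no bracket -> illegal
(5,2): flips 1 -> legal
(5,3): flips 2 -> legal
(5,4): flips 1 -> legal
(5,5): flips 2 -> legal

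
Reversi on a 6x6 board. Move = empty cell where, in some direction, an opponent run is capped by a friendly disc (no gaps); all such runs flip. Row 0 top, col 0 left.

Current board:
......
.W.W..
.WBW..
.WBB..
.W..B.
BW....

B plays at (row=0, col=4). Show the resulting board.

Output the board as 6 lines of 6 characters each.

Answer: ....B.
.W.B..
.WBW..
.WBB..
.W..B.
BW....

Derivation:
Place B at (0,4); scan 8 dirs for brackets.
Dir NW: edge -> no flip
Dir N: edge -> no flip
Dir NE: edge -> no flip
Dir W: first cell '.' (not opp) -> no flip
Dir E: first cell '.' (not opp) -> no flip
Dir SW: opp run (1,3) capped by B -> flip
Dir S: first cell '.' (not opp) -> no flip
Dir SE: first cell '.' (not opp) -> no flip
All flips: (1,3)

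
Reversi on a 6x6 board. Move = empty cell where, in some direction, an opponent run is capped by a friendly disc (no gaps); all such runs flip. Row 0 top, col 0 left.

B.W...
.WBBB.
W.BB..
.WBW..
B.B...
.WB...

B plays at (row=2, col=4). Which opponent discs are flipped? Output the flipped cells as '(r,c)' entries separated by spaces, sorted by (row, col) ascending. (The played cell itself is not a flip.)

Answer: (3,3)

Derivation:
Dir NW: first cell 'B' (not opp) -> no flip
Dir N: first cell 'B' (not opp) -> no flip
Dir NE: first cell '.' (not opp) -> no flip
Dir W: first cell 'B' (not opp) -> no flip
Dir E: first cell '.' (not opp) -> no flip
Dir SW: opp run (3,3) capped by B -> flip
Dir S: first cell '.' (not opp) -> no flip
Dir SE: first cell '.' (not opp) -> no flip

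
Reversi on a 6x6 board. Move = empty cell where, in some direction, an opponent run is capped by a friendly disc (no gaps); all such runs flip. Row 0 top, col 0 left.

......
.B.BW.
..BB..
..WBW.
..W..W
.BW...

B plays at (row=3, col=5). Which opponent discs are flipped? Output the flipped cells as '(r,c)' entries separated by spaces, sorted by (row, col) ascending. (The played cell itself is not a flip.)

Dir NW: first cell '.' (not opp) -> no flip
Dir N: first cell '.' (not opp) -> no flip
Dir NE: edge -> no flip
Dir W: opp run (3,4) capped by B -> flip
Dir E: edge -> no flip
Dir SW: first cell '.' (not opp) -> no flip
Dir S: opp run (4,5), next='.' -> no flip
Dir SE: edge -> no flip

Answer: (3,4)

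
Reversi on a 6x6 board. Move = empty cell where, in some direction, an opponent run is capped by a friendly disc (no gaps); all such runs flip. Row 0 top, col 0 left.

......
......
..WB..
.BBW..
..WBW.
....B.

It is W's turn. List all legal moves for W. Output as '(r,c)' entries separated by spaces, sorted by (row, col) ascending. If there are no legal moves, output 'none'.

Answer: (1,3) (2,0) (2,4) (3,0) (4,0) (5,3)

Derivation:
(1,2): no bracket -> illegal
(1,3): flips 1 -> legal
(1,4): no bracket -> illegal
(2,0): flips 1 -> legal
(2,1): no bracket -> illegal
(2,4): flips 1 -> legal
(3,0): flips 2 -> legal
(3,4): no bracket -> illegal
(4,0): flips 1 -> legal
(4,1): no bracket -> illegal
(4,5): no bracket -> illegal
(5,2): no bracket -> illegal
(5,3): flips 1 -> legal
(5,5): no bracket -> illegal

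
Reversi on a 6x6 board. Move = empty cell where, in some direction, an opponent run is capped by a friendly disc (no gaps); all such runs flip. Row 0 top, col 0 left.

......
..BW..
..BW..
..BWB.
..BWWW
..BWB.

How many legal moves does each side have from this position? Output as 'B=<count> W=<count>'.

Answer: B=4 W=10

Derivation:
-- B to move --
(0,2): no bracket -> illegal
(0,3): no bracket -> illegal
(0,4): flips 1 -> legal
(1,4): flips 2 -> legal
(2,4): flips 2 -> legal
(3,5): no bracket -> illegal
(5,5): flips 2 -> legal
B mobility = 4
-- W to move --
(0,1): flips 1 -> legal
(0,2): no bracket -> illegal
(0,3): no bracket -> illegal
(1,1): flips 2 -> legal
(2,1): flips 2 -> legal
(2,4): flips 1 -> legal
(2,5): flips 1 -> legal
(3,1): flips 3 -> legal
(3,5): flips 1 -> legal
(4,1): flips 2 -> legal
(5,1): flips 2 -> legal
(5,5): flips 1 -> legal
W mobility = 10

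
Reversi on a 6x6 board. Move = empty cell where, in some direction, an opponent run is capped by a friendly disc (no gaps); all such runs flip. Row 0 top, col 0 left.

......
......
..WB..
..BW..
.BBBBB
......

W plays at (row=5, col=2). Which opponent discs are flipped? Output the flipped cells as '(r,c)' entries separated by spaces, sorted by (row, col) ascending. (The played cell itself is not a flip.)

Answer: (3,2) (4,2)

Derivation:
Dir NW: opp run (4,1), next='.' -> no flip
Dir N: opp run (4,2) (3,2) capped by W -> flip
Dir NE: opp run (4,3), next='.' -> no flip
Dir W: first cell '.' (not opp) -> no flip
Dir E: first cell '.' (not opp) -> no flip
Dir SW: edge -> no flip
Dir S: edge -> no flip
Dir SE: edge -> no flip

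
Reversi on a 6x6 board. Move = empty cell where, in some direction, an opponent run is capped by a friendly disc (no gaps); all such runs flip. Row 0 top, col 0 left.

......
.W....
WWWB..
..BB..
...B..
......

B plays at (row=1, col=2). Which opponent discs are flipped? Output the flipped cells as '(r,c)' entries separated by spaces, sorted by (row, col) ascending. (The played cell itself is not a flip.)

Dir NW: first cell '.' (not opp) -> no flip
Dir N: first cell '.' (not opp) -> no flip
Dir NE: first cell '.' (not opp) -> no flip
Dir W: opp run (1,1), next='.' -> no flip
Dir E: first cell '.' (not opp) -> no flip
Dir SW: opp run (2,1), next='.' -> no flip
Dir S: opp run (2,2) capped by B -> flip
Dir SE: first cell 'B' (not opp) -> no flip

Answer: (2,2)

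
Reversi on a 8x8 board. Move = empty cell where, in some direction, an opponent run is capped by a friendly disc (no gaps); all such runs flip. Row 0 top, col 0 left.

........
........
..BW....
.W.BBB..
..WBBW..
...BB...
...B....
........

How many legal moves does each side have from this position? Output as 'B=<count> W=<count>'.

-- B to move --
(1,2): flips 1 -> legal
(1,3): flips 1 -> legal
(1,4): no bracket -> illegal
(2,0): flips 2 -> legal
(2,1): no bracket -> illegal
(2,4): flips 1 -> legal
(3,0): no bracket -> illegal
(3,2): no bracket -> illegal
(3,6): flips 1 -> legal
(4,0): flips 1 -> legal
(4,1): flips 1 -> legal
(4,6): flips 1 -> legal
(5,1): flips 1 -> legal
(5,2): no bracket -> illegal
(5,5): flips 1 -> legal
(5,6): flips 1 -> legal
B mobility = 11
-- W to move --
(1,1): no bracket -> illegal
(1,2): no bracket -> illegal
(1,3): flips 1 -> legal
(2,1): flips 1 -> legal
(2,4): flips 1 -> legal
(2,5): flips 1 -> legal
(2,6): no bracket -> illegal
(3,2): no bracket -> illegal
(3,6): no bracket -> illegal
(4,6): no bracket -> illegal
(5,2): no bracket -> illegal
(5,5): no bracket -> illegal
(6,2): no bracket -> illegal
(6,4): flips 1 -> legal
(6,5): no bracket -> illegal
(7,2): flips 2 -> legal
(7,3): flips 4 -> legal
(7,4): no bracket -> illegal
W mobility = 7

Answer: B=11 W=7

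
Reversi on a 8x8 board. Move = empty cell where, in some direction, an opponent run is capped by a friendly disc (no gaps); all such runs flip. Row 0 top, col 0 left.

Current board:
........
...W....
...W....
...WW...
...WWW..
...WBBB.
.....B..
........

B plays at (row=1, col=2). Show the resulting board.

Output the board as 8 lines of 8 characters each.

Answer: ........
..BW....
...B....
...WB...
...WWB..
...WBBB.
.....B..
........

Derivation:
Place B at (1,2); scan 8 dirs for brackets.
Dir NW: first cell '.' (not opp) -> no flip
Dir N: first cell '.' (not opp) -> no flip
Dir NE: first cell '.' (not opp) -> no flip
Dir W: first cell '.' (not opp) -> no flip
Dir E: opp run (1,3), next='.' -> no flip
Dir SW: first cell '.' (not opp) -> no flip
Dir S: first cell '.' (not opp) -> no flip
Dir SE: opp run (2,3) (3,4) (4,5) capped by B -> flip
All flips: (2,3) (3,4) (4,5)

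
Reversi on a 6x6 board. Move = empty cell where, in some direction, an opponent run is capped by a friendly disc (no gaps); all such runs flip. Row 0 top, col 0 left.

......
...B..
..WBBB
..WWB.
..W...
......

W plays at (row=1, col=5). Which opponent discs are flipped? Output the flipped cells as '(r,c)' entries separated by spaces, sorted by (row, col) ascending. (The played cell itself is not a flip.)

Answer: (2,4)

Derivation:
Dir NW: first cell '.' (not opp) -> no flip
Dir N: first cell '.' (not opp) -> no flip
Dir NE: edge -> no flip
Dir W: first cell '.' (not opp) -> no flip
Dir E: edge -> no flip
Dir SW: opp run (2,4) capped by W -> flip
Dir S: opp run (2,5), next='.' -> no flip
Dir SE: edge -> no flip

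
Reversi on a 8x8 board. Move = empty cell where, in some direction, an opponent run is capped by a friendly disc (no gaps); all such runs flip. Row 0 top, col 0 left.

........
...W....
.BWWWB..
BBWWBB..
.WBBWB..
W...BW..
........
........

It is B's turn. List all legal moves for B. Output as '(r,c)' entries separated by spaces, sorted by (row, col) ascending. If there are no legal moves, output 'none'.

Answer: (0,2) (0,3) (0,4) (1,2) (1,4) (1,5) (4,0) (5,1) (5,2) (5,3) (5,6) (6,5)

Derivation:
(0,2): flips 2 -> legal
(0,3): flips 3 -> legal
(0,4): flips 2 -> legal
(1,1): no bracket -> illegal
(1,2): flips 3 -> legal
(1,4): flips 1 -> legal
(1,5): flips 2 -> legal
(4,0): flips 1 -> legal
(4,6): no bracket -> illegal
(5,1): flips 1 -> legal
(5,2): flips 1 -> legal
(5,3): flips 1 -> legal
(5,6): flips 1 -> legal
(6,0): no bracket -> illegal
(6,1): no bracket -> illegal
(6,4): no bracket -> illegal
(6,5): flips 1 -> legal
(6,6): no bracket -> illegal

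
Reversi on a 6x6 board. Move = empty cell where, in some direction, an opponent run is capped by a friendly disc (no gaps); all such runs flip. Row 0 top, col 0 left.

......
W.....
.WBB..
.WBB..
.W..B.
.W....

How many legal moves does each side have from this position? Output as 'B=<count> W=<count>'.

-- B to move --
(0,0): no bracket -> illegal
(0,1): no bracket -> illegal
(1,1): no bracket -> illegal
(1,2): no bracket -> illegal
(2,0): flips 1 -> legal
(3,0): flips 1 -> legal
(4,0): flips 1 -> legal
(4,2): no bracket -> illegal
(5,0): flips 1 -> legal
(5,2): no bracket -> illegal
B mobility = 4
-- W to move --
(1,1): no bracket -> illegal
(1,2): no bracket -> illegal
(1,3): flips 1 -> legal
(1,4): flips 2 -> legal
(2,4): flips 2 -> legal
(3,4): flips 2 -> legal
(3,5): no bracket -> illegal
(4,2): no bracket -> illegal
(4,3): flips 1 -> legal
(4,5): no bracket -> illegal
(5,3): no bracket -> illegal
(5,4): no bracket -> illegal
(5,5): no bracket -> illegal
W mobility = 5

Answer: B=4 W=5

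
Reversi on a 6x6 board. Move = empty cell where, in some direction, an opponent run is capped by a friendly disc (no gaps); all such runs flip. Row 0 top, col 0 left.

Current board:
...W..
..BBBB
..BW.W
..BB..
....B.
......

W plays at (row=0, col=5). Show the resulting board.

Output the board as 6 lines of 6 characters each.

Place W at (0,5); scan 8 dirs for brackets.
Dir NW: edge -> no flip
Dir N: edge -> no flip
Dir NE: edge -> no flip
Dir W: first cell '.' (not opp) -> no flip
Dir E: edge -> no flip
Dir SW: opp run (1,4) capped by W -> flip
Dir S: opp run (1,5) capped by W -> flip
Dir SE: edge -> no flip
All flips: (1,4) (1,5)

Answer: ...W.W
..BBWW
..BW.W
..BB..
....B.
......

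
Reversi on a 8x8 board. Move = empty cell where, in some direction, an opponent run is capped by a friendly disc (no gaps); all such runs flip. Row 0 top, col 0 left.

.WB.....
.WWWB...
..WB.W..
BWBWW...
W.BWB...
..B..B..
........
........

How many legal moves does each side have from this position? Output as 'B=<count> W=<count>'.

-- B to move --
(0,0): flips 4 -> legal
(0,3): flips 1 -> legal
(0,4): no bracket -> illegal
(1,0): flips 3 -> legal
(1,5): no bracket -> illegal
(1,6): flips 3 -> legal
(2,0): flips 2 -> legal
(2,1): flips 1 -> legal
(2,4): flips 3 -> legal
(2,6): no bracket -> illegal
(3,5): flips 2 -> legal
(3,6): flips 1 -> legal
(4,1): no bracket -> illegal
(4,5): flips 1 -> legal
(5,0): flips 1 -> legal
(5,1): no bracket -> illegal
(5,3): flips 2 -> legal
(5,4): flips 1 -> legal
B mobility = 13
-- W to move --
(0,3): flips 2 -> legal
(0,4): no bracket -> illegal
(0,5): no bracket -> illegal
(1,5): flips 1 -> legal
(2,0): flips 1 -> legal
(2,1): flips 1 -> legal
(2,4): flips 1 -> legal
(3,5): no bracket -> illegal
(4,1): flips 1 -> legal
(4,5): flips 1 -> legal
(4,6): no bracket -> illegal
(5,1): flips 1 -> legal
(5,3): flips 1 -> legal
(5,4): flips 1 -> legal
(5,6): no bracket -> illegal
(6,1): flips 1 -> legal
(6,2): flips 3 -> legal
(6,3): no bracket -> illegal
(6,4): no bracket -> illegal
(6,5): no bracket -> illegal
(6,6): flips 2 -> legal
W mobility = 13

Answer: B=13 W=13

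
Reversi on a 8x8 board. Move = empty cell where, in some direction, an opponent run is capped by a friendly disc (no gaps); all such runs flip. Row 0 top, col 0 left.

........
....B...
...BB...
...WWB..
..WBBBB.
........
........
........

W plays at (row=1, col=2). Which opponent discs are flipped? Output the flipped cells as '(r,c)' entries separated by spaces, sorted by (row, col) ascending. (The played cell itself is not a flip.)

Answer: (2,3)

Derivation:
Dir NW: first cell '.' (not opp) -> no flip
Dir N: first cell '.' (not opp) -> no flip
Dir NE: first cell '.' (not opp) -> no flip
Dir W: first cell '.' (not opp) -> no flip
Dir E: first cell '.' (not opp) -> no flip
Dir SW: first cell '.' (not opp) -> no flip
Dir S: first cell '.' (not opp) -> no flip
Dir SE: opp run (2,3) capped by W -> flip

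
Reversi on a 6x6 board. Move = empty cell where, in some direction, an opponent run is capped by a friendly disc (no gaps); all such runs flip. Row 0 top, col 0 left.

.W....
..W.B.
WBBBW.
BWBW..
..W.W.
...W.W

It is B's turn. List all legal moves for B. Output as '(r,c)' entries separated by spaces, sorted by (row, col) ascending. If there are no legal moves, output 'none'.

Answer: (0,2) (0,3) (1,0) (2,5) (3,4) (4,0) (4,1) (4,3) (5,2)

Derivation:
(0,0): no bracket -> illegal
(0,2): flips 1 -> legal
(0,3): flips 1 -> legal
(1,0): flips 1 -> legal
(1,1): no bracket -> illegal
(1,3): no bracket -> illegal
(1,5): no bracket -> illegal
(2,5): flips 1 -> legal
(3,4): flips 2 -> legal
(3,5): no bracket -> illegal
(4,0): flips 1 -> legal
(4,1): flips 1 -> legal
(4,3): flips 1 -> legal
(4,5): no bracket -> illegal
(5,1): no bracket -> illegal
(5,2): flips 1 -> legal
(5,4): no bracket -> illegal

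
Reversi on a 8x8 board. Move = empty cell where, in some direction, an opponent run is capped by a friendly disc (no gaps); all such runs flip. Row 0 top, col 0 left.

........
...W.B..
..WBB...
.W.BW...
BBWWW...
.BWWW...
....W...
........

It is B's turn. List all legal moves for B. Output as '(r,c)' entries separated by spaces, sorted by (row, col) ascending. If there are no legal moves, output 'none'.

Answer: (0,2) (0,3) (0,4) (1,1) (2,1) (3,5) (4,5) (5,5) (6,3) (7,4)

Derivation:
(0,2): flips 1 -> legal
(0,3): flips 1 -> legal
(0,4): flips 3 -> legal
(1,1): flips 1 -> legal
(1,2): no bracket -> illegal
(1,4): no bracket -> illegal
(2,0): no bracket -> illegal
(2,1): flips 2 -> legal
(2,5): no bracket -> illegal
(3,0): no bracket -> illegal
(3,2): no bracket -> illegal
(3,5): flips 1 -> legal
(4,5): flips 4 -> legal
(5,5): flips 4 -> legal
(6,1): no bracket -> illegal
(6,2): no bracket -> illegal
(6,3): flips 3 -> legal
(6,5): no bracket -> illegal
(7,3): no bracket -> illegal
(7,4): flips 4 -> legal
(7,5): no bracket -> illegal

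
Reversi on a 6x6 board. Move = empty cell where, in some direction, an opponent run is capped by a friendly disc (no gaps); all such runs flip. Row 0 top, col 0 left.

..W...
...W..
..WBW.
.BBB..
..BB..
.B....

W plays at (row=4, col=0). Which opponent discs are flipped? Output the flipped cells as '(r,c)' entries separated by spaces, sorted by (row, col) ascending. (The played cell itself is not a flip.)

Answer: (3,1)

Derivation:
Dir NW: edge -> no flip
Dir N: first cell '.' (not opp) -> no flip
Dir NE: opp run (3,1) capped by W -> flip
Dir W: edge -> no flip
Dir E: first cell '.' (not opp) -> no flip
Dir SW: edge -> no flip
Dir S: first cell '.' (not opp) -> no flip
Dir SE: opp run (5,1), next=edge -> no flip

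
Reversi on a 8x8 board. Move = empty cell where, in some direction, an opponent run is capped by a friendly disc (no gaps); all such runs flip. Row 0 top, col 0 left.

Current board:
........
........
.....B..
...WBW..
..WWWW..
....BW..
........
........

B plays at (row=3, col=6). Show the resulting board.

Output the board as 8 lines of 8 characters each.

Answer: ........
........
.....B..
...WBBB.
..WWWB..
....BW..
........
........

Derivation:
Place B at (3,6); scan 8 dirs for brackets.
Dir NW: first cell 'B' (not opp) -> no flip
Dir N: first cell '.' (not opp) -> no flip
Dir NE: first cell '.' (not opp) -> no flip
Dir W: opp run (3,5) capped by B -> flip
Dir E: first cell '.' (not opp) -> no flip
Dir SW: opp run (4,5) capped by B -> flip
Dir S: first cell '.' (not opp) -> no flip
Dir SE: first cell '.' (not opp) -> no flip
All flips: (3,5) (4,5)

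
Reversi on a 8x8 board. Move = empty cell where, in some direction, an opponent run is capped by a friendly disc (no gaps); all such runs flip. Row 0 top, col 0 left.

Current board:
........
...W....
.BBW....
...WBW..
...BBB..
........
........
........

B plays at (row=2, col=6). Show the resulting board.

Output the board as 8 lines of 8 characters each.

Place B at (2,6); scan 8 dirs for brackets.
Dir NW: first cell '.' (not opp) -> no flip
Dir N: first cell '.' (not opp) -> no flip
Dir NE: first cell '.' (not opp) -> no flip
Dir W: first cell '.' (not opp) -> no flip
Dir E: first cell '.' (not opp) -> no flip
Dir SW: opp run (3,5) capped by B -> flip
Dir S: first cell '.' (not opp) -> no flip
Dir SE: first cell '.' (not opp) -> no flip
All flips: (3,5)

Answer: ........
...W....
.BBW..B.
...WBB..
...BBB..
........
........
........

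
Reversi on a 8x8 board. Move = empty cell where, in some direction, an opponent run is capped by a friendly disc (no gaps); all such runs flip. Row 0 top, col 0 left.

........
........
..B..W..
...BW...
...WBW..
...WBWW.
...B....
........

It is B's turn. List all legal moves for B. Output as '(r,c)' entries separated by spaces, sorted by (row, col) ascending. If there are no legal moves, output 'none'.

Answer: (2,4) (3,2) (3,5) (3,6) (4,2) (4,6) (5,2) (5,7) (6,2) (6,6)

Derivation:
(1,4): no bracket -> illegal
(1,5): no bracket -> illegal
(1,6): no bracket -> illegal
(2,3): no bracket -> illegal
(2,4): flips 1 -> legal
(2,6): no bracket -> illegal
(3,2): flips 1 -> legal
(3,5): flips 1 -> legal
(3,6): flips 1 -> legal
(4,2): flips 1 -> legal
(4,6): flips 1 -> legal
(4,7): no bracket -> illegal
(5,2): flips 1 -> legal
(5,7): flips 2 -> legal
(6,2): flips 1 -> legal
(6,4): no bracket -> illegal
(6,5): no bracket -> illegal
(6,6): flips 1 -> legal
(6,7): no bracket -> illegal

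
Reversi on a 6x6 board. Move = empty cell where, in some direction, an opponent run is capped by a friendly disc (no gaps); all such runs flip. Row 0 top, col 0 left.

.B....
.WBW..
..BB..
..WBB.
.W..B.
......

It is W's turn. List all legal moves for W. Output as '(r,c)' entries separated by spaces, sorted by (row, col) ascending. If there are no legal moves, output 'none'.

(0,0): no bracket -> illegal
(0,2): flips 2 -> legal
(0,3): no bracket -> illegal
(1,0): no bracket -> illegal
(1,4): flips 1 -> legal
(2,1): no bracket -> illegal
(2,4): no bracket -> illegal
(2,5): no bracket -> illegal
(3,1): flips 1 -> legal
(3,5): flips 2 -> legal
(4,2): no bracket -> illegal
(4,3): flips 2 -> legal
(4,5): no bracket -> illegal
(5,3): no bracket -> illegal
(5,4): no bracket -> illegal
(5,5): flips 3 -> legal

Answer: (0,2) (1,4) (3,1) (3,5) (4,3) (5,5)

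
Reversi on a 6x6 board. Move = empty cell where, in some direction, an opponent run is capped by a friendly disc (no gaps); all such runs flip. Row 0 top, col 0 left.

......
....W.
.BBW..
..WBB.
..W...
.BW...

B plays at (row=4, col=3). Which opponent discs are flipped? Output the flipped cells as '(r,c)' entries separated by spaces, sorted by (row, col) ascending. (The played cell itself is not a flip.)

Dir NW: opp run (3,2) capped by B -> flip
Dir N: first cell 'B' (not opp) -> no flip
Dir NE: first cell 'B' (not opp) -> no flip
Dir W: opp run (4,2), next='.' -> no flip
Dir E: first cell '.' (not opp) -> no flip
Dir SW: opp run (5,2), next=edge -> no flip
Dir S: first cell '.' (not opp) -> no flip
Dir SE: first cell '.' (not opp) -> no flip

Answer: (3,2)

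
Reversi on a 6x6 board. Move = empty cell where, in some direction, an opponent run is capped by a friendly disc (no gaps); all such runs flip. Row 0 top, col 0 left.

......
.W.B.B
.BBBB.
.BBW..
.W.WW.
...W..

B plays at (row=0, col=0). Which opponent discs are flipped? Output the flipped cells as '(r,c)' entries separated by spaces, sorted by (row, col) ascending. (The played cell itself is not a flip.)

Answer: (1,1)

Derivation:
Dir NW: edge -> no flip
Dir N: edge -> no flip
Dir NE: edge -> no flip
Dir W: edge -> no flip
Dir E: first cell '.' (not opp) -> no flip
Dir SW: edge -> no flip
Dir S: first cell '.' (not opp) -> no flip
Dir SE: opp run (1,1) capped by B -> flip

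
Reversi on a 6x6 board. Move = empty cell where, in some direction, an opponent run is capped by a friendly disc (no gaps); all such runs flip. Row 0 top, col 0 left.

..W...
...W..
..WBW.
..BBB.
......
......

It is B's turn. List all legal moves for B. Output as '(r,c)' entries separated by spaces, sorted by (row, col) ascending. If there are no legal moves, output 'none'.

(0,1): no bracket -> illegal
(0,3): flips 1 -> legal
(0,4): no bracket -> illegal
(1,1): flips 1 -> legal
(1,2): flips 1 -> legal
(1,4): flips 1 -> legal
(1,5): flips 1 -> legal
(2,1): flips 1 -> legal
(2,5): flips 1 -> legal
(3,1): no bracket -> illegal
(3,5): no bracket -> illegal

Answer: (0,3) (1,1) (1,2) (1,4) (1,5) (2,1) (2,5)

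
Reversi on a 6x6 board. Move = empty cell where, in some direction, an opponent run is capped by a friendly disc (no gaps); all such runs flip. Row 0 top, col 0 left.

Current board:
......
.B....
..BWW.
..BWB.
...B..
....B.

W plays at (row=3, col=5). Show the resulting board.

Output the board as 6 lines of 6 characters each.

Answer: ......
.B....
..BWW.
..BWWW
...B..
....B.

Derivation:
Place W at (3,5); scan 8 dirs for brackets.
Dir NW: first cell 'W' (not opp) -> no flip
Dir N: first cell '.' (not opp) -> no flip
Dir NE: edge -> no flip
Dir W: opp run (3,4) capped by W -> flip
Dir E: edge -> no flip
Dir SW: first cell '.' (not opp) -> no flip
Dir S: first cell '.' (not opp) -> no flip
Dir SE: edge -> no flip
All flips: (3,4)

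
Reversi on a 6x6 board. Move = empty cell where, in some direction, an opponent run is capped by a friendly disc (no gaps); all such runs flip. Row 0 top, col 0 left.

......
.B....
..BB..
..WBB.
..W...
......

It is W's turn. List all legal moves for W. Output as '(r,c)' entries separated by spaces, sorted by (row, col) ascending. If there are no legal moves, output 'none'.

(0,0): no bracket -> illegal
(0,1): no bracket -> illegal
(0,2): no bracket -> illegal
(1,0): no bracket -> illegal
(1,2): flips 1 -> legal
(1,3): no bracket -> illegal
(1,4): flips 1 -> legal
(2,0): no bracket -> illegal
(2,1): no bracket -> illegal
(2,4): flips 1 -> legal
(2,5): no bracket -> illegal
(3,1): no bracket -> illegal
(3,5): flips 2 -> legal
(4,3): no bracket -> illegal
(4,4): no bracket -> illegal
(4,5): no bracket -> illegal

Answer: (1,2) (1,4) (2,4) (3,5)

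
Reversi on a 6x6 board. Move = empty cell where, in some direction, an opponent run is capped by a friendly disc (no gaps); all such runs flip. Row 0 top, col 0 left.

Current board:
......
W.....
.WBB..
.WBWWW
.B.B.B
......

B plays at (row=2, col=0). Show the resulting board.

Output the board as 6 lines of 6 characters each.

Answer: ......
W.....
BBBB..
.WBWWW
.B.B.B
......

Derivation:
Place B at (2,0); scan 8 dirs for brackets.
Dir NW: edge -> no flip
Dir N: opp run (1,0), next='.' -> no flip
Dir NE: first cell '.' (not opp) -> no flip
Dir W: edge -> no flip
Dir E: opp run (2,1) capped by B -> flip
Dir SW: edge -> no flip
Dir S: first cell '.' (not opp) -> no flip
Dir SE: opp run (3,1), next='.' -> no flip
All flips: (2,1)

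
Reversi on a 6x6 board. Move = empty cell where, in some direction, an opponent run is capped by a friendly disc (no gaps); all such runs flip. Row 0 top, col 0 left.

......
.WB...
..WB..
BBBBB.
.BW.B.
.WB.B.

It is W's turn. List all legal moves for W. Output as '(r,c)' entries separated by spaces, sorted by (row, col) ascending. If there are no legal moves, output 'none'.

Answer: (0,2) (1,3) (2,0) (2,1) (2,4) (4,0) (5,3) (5,5)

Derivation:
(0,1): no bracket -> illegal
(0,2): flips 1 -> legal
(0,3): no bracket -> illegal
(1,3): flips 1 -> legal
(1,4): no bracket -> illegal
(2,0): flips 1 -> legal
(2,1): flips 2 -> legal
(2,4): flips 2 -> legal
(2,5): no bracket -> illegal
(3,5): no bracket -> illegal
(4,0): flips 2 -> legal
(4,3): no bracket -> illegal
(4,5): no bracket -> illegal
(5,0): no bracket -> illegal
(5,3): flips 1 -> legal
(5,5): flips 2 -> legal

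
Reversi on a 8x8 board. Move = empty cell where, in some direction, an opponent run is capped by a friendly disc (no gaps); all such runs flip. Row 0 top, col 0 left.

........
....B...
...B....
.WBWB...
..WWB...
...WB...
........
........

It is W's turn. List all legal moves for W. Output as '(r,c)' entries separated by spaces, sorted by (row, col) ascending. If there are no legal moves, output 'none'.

(0,3): no bracket -> illegal
(0,4): no bracket -> illegal
(0,5): no bracket -> illegal
(1,2): no bracket -> illegal
(1,3): flips 1 -> legal
(1,5): no bracket -> illegal
(2,1): flips 1 -> legal
(2,2): flips 1 -> legal
(2,4): no bracket -> illegal
(2,5): flips 1 -> legal
(3,5): flips 2 -> legal
(4,1): no bracket -> illegal
(4,5): flips 1 -> legal
(5,5): flips 2 -> legal
(6,3): no bracket -> illegal
(6,4): no bracket -> illegal
(6,5): flips 1 -> legal

Answer: (1,3) (2,1) (2,2) (2,5) (3,5) (4,5) (5,5) (6,5)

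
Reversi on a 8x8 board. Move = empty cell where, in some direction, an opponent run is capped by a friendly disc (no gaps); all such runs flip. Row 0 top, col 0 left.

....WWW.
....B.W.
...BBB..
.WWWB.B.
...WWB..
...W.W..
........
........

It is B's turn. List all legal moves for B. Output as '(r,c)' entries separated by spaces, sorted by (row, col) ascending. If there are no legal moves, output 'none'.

(0,3): no bracket -> illegal
(0,7): flips 1 -> legal
(1,3): no bracket -> illegal
(1,5): no bracket -> illegal
(1,7): no bracket -> illegal
(2,0): no bracket -> illegal
(2,1): no bracket -> illegal
(2,2): no bracket -> illegal
(2,6): no bracket -> illegal
(2,7): no bracket -> illegal
(3,0): flips 3 -> legal
(3,5): no bracket -> illegal
(4,0): no bracket -> illegal
(4,1): flips 1 -> legal
(4,2): flips 3 -> legal
(4,6): no bracket -> illegal
(5,2): flips 1 -> legal
(5,4): flips 1 -> legal
(5,6): no bracket -> illegal
(6,2): no bracket -> illegal
(6,3): flips 3 -> legal
(6,4): no bracket -> illegal
(6,5): flips 1 -> legal
(6,6): no bracket -> illegal

Answer: (0,7) (3,0) (4,1) (4,2) (5,2) (5,4) (6,3) (6,5)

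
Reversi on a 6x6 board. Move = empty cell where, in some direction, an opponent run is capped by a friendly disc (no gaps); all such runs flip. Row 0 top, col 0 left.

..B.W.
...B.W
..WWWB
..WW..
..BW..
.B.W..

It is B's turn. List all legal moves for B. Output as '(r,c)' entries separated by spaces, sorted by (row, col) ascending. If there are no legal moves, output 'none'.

Answer: (0,5) (1,2) (2,1) (3,1) (3,5) (4,4)

Derivation:
(0,3): no bracket -> illegal
(0,5): flips 1 -> legal
(1,1): no bracket -> illegal
(1,2): flips 2 -> legal
(1,4): no bracket -> illegal
(2,1): flips 3 -> legal
(3,1): flips 1 -> legal
(3,4): no bracket -> illegal
(3,5): flips 1 -> legal
(4,1): no bracket -> illegal
(4,4): flips 1 -> legal
(5,2): no bracket -> illegal
(5,4): no bracket -> illegal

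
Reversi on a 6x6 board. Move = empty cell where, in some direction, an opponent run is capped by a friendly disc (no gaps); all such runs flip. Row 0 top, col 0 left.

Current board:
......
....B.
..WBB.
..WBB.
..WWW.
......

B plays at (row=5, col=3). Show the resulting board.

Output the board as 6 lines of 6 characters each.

Place B at (5,3); scan 8 dirs for brackets.
Dir NW: opp run (4,2), next='.' -> no flip
Dir N: opp run (4,3) capped by B -> flip
Dir NE: opp run (4,4), next='.' -> no flip
Dir W: first cell '.' (not opp) -> no flip
Dir E: first cell '.' (not opp) -> no flip
Dir SW: edge -> no flip
Dir S: edge -> no flip
Dir SE: edge -> no flip
All flips: (4,3)

Answer: ......
....B.
..WBB.
..WBB.
..WBW.
...B..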